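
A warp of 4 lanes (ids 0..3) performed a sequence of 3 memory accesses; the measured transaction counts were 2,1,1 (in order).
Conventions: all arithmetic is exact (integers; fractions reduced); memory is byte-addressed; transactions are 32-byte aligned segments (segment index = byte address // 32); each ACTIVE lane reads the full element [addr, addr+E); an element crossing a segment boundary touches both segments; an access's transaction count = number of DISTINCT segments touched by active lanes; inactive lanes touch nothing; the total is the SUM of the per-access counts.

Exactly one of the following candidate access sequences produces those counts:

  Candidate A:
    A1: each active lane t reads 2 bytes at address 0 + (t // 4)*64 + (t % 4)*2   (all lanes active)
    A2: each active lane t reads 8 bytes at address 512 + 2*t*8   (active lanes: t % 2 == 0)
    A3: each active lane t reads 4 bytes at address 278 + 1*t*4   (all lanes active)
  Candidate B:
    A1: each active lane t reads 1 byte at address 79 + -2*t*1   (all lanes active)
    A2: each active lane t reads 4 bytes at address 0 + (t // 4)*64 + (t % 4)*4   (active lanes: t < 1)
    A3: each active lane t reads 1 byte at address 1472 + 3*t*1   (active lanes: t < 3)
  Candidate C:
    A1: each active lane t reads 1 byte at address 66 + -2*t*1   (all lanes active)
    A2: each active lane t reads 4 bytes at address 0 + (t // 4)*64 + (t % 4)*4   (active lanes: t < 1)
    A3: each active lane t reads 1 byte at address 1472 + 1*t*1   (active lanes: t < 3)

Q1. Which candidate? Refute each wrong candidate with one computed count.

A: A1 gives 1 transaction, not 2
B: A1 gives 1 transaction, not 2
C: all counts match (2,1,1)

Answer: C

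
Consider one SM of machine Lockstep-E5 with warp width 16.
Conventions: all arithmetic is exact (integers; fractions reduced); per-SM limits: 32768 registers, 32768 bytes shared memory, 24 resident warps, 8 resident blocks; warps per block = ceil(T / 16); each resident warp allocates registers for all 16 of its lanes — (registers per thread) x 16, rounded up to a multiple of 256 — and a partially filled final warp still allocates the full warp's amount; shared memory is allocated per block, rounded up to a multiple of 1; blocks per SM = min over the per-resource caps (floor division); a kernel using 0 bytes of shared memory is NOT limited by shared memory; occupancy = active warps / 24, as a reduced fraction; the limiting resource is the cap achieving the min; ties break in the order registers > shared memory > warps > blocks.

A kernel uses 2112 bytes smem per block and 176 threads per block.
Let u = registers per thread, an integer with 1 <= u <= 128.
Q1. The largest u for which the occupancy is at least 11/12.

Answer: u = 80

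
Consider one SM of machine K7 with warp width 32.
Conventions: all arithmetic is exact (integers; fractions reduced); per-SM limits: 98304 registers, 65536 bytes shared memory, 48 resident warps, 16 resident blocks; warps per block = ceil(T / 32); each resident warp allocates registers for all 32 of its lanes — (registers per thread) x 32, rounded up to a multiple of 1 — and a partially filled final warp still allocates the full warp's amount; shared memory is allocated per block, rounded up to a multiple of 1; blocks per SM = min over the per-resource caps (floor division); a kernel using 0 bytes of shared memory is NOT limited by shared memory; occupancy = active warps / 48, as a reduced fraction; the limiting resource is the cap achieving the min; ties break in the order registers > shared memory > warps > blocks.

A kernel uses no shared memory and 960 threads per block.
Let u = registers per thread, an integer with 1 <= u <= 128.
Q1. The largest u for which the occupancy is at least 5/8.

Answer: u = 102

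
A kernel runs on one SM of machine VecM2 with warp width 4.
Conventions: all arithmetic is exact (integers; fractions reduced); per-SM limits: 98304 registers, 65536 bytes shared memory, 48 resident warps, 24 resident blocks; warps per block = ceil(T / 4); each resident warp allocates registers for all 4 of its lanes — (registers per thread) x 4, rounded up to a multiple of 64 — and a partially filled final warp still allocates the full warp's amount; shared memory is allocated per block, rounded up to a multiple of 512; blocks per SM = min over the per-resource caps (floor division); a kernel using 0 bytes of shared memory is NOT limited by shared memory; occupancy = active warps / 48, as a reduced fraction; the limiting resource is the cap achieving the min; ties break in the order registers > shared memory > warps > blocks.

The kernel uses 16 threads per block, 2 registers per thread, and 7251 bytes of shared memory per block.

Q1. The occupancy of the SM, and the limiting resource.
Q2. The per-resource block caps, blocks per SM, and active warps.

Answer: occupancy 2/3, limited by shared memory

registers: 384 blocks
shared memory: 8 blocks
warps: 12 blocks
blocks: 24 blocks

Answer: 8 blocks, 32 active warps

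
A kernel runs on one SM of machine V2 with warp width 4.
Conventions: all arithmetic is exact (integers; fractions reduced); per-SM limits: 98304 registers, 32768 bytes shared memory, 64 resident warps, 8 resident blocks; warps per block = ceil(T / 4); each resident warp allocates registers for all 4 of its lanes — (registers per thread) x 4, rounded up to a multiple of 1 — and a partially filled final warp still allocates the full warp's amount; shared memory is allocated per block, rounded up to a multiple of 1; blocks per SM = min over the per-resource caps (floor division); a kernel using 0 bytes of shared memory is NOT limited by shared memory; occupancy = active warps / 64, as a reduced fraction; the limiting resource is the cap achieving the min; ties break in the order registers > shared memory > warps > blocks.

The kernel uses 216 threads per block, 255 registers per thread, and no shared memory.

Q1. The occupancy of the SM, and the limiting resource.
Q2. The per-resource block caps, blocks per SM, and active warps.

Answer: occupancy 27/32, limited by registers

registers: 1 block
shared memory: no limit (kernel uses none)
warps: 1 block
blocks: 8 blocks

Answer: 1 block, 54 active warps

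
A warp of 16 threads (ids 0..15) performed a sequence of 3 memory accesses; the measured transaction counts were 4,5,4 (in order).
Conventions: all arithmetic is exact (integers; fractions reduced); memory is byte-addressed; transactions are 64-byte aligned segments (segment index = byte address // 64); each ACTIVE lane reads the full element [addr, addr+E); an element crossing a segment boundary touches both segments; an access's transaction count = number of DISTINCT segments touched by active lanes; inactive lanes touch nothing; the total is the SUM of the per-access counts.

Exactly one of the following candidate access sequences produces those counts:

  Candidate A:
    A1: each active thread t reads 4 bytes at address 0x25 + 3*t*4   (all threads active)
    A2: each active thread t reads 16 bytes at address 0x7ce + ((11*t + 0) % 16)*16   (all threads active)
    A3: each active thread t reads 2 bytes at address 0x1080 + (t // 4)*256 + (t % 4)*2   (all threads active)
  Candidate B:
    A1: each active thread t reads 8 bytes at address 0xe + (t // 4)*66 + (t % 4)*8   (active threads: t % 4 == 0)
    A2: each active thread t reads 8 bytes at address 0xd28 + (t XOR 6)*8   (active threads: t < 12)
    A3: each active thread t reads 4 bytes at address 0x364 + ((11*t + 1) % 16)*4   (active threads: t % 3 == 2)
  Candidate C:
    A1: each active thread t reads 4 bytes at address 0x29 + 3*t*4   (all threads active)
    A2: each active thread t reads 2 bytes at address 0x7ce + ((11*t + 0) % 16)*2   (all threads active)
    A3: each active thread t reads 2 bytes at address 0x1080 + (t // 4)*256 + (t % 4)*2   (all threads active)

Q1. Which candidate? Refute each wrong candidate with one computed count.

B: A2 gives 3 transactions, not 5
C: A2 gives 1 transaction, not 5
A: all counts match (4,5,4)

Answer: A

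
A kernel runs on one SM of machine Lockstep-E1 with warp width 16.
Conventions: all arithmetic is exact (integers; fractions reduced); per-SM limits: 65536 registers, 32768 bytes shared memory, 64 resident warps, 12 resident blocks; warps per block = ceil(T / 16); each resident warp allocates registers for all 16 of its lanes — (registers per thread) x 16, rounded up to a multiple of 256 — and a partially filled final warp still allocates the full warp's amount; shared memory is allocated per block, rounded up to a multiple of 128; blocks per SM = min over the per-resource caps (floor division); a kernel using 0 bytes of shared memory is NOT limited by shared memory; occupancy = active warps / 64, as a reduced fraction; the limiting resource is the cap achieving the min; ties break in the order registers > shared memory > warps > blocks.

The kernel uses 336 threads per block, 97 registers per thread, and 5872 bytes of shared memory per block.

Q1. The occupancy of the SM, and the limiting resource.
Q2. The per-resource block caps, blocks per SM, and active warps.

Answer: occupancy 21/64, limited by registers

registers: 1 block
shared memory: 5 blocks
warps: 3 blocks
blocks: 12 blocks

Answer: 1 block, 21 active warps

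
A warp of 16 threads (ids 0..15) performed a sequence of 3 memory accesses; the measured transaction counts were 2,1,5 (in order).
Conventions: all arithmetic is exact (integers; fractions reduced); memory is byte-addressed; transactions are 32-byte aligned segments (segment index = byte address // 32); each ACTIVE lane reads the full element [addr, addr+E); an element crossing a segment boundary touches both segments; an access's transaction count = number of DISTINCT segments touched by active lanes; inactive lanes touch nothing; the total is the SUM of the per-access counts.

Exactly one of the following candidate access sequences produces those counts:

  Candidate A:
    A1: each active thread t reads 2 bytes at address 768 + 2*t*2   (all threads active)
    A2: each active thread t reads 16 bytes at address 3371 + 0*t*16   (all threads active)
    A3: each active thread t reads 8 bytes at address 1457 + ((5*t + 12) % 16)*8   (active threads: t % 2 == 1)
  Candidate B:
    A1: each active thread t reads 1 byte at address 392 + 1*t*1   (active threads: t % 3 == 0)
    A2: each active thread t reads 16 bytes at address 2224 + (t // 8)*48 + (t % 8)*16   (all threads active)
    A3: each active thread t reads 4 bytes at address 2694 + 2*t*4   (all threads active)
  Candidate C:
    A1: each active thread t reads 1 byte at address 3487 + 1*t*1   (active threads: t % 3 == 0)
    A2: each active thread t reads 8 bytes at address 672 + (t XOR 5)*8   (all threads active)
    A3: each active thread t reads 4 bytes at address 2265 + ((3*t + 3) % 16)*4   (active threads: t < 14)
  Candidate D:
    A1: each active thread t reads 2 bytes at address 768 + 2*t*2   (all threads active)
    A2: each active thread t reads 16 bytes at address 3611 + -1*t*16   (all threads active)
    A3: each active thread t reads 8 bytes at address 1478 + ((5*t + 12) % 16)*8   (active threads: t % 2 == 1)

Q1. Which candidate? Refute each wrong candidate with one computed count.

B: A1 gives 1 transaction, not 2
C: A2 gives 4 transactions, not 1
D: A2 gives 9 transactions, not 1
A: all counts match (2,1,5)

Answer: A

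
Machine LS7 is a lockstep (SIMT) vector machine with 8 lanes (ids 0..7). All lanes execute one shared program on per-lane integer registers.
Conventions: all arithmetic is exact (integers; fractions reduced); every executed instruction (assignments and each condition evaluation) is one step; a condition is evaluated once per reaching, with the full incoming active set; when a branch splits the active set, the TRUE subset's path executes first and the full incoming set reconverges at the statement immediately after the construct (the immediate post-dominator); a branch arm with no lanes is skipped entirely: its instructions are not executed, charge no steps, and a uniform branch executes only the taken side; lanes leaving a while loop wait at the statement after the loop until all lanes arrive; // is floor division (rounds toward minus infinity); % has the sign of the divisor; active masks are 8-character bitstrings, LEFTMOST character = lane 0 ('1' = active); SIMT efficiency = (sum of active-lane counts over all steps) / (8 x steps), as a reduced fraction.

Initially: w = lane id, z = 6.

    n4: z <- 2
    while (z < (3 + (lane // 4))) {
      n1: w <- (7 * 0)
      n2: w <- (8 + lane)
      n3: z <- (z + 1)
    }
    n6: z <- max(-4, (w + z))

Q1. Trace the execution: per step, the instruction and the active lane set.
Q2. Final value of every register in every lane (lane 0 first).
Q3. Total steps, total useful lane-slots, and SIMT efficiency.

step 0: z <- 2                       11111111
step 1: eval (z < (3 + (lane // 4))) 11111111
step 2: w <- (7 * 0)                 11111111
step 3: w <- (8 + lane)              11111111
step 4: z <- (z + 1)                 11111111
step 5: eval (z < (3 + (lane // 4))) 11111111
step 6: w <- (7 * 0)                 00001111
step 7: w <- (8 + lane)              00001111
step 8: z <- (z + 1)                 00001111
step 9: eval (z < (3 + (lane // 4))) 00001111
step 10: z <- max(-4, (w + z))        11111111

Answer: 11 steps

w: 8,9,10,11,12,13,14,15
z: 11,12,13,14,16,17,18,19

steps = 11; useful = 72; efficiency = 72/88 = 9/11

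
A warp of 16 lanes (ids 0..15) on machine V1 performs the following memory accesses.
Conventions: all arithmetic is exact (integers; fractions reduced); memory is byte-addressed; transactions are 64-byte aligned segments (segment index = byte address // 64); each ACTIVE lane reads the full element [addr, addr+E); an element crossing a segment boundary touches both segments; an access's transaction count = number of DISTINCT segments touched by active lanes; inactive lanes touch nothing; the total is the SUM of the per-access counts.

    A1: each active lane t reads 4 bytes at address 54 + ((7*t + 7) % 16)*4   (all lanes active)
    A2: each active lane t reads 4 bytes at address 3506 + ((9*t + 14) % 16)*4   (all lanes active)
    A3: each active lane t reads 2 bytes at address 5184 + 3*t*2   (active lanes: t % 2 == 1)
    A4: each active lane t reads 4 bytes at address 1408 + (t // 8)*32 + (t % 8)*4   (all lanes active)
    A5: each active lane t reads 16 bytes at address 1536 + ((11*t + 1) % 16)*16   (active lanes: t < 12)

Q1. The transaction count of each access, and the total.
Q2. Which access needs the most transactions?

A1: 2 transactions
A2: 2 transactions
A3: 2 transactions
A4: 1 transaction
A5: 4 transactions

Answer: 2,2,2,1,4; total 11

Answer: A5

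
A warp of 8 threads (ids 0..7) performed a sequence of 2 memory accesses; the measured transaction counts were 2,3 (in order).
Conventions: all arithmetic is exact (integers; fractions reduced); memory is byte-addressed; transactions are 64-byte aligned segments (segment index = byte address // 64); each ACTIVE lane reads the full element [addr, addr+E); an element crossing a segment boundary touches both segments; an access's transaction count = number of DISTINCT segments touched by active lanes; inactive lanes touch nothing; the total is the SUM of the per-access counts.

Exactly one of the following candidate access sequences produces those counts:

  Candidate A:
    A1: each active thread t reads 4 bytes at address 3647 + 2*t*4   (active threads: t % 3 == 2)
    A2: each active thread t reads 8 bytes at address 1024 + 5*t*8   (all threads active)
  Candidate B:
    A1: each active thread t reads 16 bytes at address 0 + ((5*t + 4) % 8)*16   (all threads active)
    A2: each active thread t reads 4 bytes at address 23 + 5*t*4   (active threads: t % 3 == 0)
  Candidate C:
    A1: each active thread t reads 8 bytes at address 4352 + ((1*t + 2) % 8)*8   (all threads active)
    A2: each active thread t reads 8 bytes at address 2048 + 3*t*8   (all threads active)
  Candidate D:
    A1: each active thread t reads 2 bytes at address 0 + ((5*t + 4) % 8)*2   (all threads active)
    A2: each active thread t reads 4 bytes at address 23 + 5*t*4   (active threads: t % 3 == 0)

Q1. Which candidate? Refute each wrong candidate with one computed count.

A: A1 gives 1 transaction, not 2
C: A1 gives 1 transaction, not 2
D: A1 gives 1 transaction, not 2
B: all counts match (2,3)

Answer: B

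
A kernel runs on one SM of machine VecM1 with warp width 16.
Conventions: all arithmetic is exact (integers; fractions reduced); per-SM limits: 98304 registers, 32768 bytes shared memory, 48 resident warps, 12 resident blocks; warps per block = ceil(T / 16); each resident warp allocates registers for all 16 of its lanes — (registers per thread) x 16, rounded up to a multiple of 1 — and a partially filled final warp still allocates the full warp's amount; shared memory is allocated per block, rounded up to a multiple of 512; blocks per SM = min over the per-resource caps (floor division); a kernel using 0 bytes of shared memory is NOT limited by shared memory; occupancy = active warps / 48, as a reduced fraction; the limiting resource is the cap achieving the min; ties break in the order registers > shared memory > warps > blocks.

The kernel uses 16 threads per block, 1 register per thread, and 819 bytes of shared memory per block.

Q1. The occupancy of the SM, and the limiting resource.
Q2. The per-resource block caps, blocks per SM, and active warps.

Answer: occupancy 1/4, limited by blocks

registers: 6144 blocks
shared memory: 32 blocks
warps: 48 blocks
blocks: 12 blocks

Answer: 12 blocks, 12 active warps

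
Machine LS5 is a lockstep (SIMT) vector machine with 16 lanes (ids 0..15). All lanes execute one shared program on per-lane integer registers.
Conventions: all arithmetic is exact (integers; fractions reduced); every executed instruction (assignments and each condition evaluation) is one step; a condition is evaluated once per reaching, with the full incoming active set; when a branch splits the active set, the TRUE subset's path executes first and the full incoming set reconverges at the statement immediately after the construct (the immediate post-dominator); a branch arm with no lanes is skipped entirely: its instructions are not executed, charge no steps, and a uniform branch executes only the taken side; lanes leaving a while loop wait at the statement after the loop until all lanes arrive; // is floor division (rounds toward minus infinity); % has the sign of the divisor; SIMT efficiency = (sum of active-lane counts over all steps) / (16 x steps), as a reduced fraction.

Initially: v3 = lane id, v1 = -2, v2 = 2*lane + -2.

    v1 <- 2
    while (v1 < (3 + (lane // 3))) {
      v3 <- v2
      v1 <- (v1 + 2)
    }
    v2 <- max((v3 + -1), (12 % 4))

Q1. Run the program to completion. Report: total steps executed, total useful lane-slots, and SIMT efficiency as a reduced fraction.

Answer: 12 steps, 138 useful, 23/32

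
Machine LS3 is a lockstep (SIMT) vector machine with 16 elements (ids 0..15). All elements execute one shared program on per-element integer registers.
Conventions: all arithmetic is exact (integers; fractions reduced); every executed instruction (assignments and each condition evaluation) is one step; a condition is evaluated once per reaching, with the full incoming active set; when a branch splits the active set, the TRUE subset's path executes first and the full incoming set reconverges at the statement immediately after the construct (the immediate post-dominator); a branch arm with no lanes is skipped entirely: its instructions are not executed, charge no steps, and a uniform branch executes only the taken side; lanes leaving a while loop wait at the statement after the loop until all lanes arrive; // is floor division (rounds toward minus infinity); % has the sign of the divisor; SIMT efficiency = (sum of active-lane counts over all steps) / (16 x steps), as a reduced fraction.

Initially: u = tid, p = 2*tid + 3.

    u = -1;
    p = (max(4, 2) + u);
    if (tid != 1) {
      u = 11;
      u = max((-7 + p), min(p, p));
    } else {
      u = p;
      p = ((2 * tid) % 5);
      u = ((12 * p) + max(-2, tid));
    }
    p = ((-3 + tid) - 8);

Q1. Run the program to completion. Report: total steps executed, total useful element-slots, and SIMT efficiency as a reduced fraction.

Answer: 9 steps, 97 useful, 97/144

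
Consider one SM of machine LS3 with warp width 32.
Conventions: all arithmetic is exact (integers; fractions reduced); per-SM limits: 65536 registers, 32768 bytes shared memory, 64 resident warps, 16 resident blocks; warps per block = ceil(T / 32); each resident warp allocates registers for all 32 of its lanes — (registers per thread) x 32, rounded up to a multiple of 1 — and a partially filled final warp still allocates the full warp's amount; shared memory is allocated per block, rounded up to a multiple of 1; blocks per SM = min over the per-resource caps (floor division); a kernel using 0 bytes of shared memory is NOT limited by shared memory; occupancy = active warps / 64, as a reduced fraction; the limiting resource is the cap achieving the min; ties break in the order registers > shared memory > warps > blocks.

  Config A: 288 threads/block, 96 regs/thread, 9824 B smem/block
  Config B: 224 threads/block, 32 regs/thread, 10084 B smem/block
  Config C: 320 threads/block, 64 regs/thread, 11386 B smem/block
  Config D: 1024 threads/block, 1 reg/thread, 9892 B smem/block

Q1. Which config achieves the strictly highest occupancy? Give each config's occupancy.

occupancies: A 9/32, B 21/64, C 5/16, D 1

Answer: D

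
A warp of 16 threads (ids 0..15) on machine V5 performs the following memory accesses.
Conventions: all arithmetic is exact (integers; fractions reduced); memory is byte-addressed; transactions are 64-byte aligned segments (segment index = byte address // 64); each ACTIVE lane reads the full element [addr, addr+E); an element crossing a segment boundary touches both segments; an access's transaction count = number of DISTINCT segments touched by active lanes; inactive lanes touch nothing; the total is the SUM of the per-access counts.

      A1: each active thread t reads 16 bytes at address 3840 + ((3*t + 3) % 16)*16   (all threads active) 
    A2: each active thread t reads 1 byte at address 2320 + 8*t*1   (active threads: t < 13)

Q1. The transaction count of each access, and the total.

A1: 4 transactions
A2: 2 transactions

Answer: 4,2; total 6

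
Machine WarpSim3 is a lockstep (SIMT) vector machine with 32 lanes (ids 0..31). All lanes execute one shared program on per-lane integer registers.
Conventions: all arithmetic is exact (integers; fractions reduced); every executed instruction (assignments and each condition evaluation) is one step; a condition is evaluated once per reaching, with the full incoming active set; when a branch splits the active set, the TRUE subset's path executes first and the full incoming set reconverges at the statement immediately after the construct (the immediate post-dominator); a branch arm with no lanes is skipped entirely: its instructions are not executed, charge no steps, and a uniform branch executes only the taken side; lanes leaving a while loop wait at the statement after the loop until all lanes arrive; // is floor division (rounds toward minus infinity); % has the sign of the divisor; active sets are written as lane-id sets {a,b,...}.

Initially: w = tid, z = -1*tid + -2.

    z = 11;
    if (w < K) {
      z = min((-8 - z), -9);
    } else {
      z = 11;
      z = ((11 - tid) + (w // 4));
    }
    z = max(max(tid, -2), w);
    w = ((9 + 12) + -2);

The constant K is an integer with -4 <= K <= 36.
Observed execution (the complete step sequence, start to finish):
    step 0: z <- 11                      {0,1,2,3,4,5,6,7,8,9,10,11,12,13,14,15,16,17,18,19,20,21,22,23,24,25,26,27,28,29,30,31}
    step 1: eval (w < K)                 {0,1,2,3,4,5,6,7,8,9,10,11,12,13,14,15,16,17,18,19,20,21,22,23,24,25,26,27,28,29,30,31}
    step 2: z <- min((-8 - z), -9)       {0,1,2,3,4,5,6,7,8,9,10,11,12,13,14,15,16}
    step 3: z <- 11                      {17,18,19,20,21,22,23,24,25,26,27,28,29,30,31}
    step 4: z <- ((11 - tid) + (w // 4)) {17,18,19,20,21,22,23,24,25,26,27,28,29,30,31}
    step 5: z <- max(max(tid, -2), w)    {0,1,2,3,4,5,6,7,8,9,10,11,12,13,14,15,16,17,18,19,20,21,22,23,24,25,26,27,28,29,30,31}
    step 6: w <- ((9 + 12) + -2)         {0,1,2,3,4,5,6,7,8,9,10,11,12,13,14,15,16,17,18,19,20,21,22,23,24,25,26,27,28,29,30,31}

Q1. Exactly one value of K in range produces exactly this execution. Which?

Answer: K = 17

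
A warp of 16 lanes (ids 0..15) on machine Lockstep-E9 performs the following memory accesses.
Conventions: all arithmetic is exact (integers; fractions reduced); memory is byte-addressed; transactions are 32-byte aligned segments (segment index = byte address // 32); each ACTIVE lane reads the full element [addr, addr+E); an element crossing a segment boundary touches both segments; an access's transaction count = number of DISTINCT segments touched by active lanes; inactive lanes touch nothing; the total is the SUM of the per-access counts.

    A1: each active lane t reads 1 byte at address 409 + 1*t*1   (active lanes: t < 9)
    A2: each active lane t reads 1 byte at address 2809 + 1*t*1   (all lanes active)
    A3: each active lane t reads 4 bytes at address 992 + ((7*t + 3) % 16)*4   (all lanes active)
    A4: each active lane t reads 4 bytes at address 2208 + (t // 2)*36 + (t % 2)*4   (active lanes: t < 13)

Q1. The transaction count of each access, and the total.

A1: 2 transactions
A2: 2 transactions
A3: 2 transactions
A4: 7 transactions

Answer: 2,2,2,7; total 13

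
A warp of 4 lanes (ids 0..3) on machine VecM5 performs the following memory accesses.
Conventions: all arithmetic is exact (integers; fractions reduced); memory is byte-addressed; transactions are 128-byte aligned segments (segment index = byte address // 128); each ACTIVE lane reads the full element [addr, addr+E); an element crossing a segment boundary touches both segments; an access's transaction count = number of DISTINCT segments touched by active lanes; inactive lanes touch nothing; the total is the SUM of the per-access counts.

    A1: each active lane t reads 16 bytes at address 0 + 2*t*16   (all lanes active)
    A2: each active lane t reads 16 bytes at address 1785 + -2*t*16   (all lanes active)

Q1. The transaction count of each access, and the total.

A1: 1 transaction
A2: 2 transactions

Answer: 1,2; total 3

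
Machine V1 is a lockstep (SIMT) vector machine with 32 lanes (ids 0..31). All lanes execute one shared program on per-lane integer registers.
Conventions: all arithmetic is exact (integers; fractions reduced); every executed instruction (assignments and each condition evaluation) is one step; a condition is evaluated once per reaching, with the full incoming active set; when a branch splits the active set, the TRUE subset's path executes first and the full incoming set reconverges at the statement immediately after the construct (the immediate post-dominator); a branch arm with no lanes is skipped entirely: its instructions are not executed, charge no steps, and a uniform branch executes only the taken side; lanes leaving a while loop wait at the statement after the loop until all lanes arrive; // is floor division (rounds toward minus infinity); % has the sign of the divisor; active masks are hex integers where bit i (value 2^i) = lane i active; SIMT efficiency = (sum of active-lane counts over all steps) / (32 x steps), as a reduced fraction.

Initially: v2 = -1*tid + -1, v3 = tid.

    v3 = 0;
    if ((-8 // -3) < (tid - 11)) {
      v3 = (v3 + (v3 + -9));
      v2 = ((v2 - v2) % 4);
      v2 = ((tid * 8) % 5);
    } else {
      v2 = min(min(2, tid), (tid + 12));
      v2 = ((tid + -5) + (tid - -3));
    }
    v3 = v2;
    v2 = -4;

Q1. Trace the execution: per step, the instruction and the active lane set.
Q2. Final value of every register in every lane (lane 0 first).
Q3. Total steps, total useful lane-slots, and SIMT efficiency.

step 0: v3 <- 0                      0xffffffff
step 1: eval ((-8 // -3) < (tid - 11)) 0xffffffff
step 2: v3 <- (v3 + (v3 + -9))       0xffffc000
step 3: v2 <- ((v2 - v2) % 4)        0xffffc000
step 4: v2 <- ((tid * 8) % 5)        0xffffc000
step 5: v2 <- min(min(2, tid), (tid + 12)) 0x00003fff
step 6: v2 <- ((tid + -5) + (tid - -3)) 0x00003fff
step 7: v3 <- v2                     0xffffffff
step 8: v2 <- -4                     0xffffffff

Answer: 9 steps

v2: -4,-4,-4,-4,-4,-4,-4,-4,-4,-4,-4,-4,-4,-4,-4,-4,-4,-4,-4,-4,-4,-4,-4,-4,-4,-4,-4,-4,-4,-4,-4,-4
v3: -2,0,2,4,6,8,10,12,14,16,18,20,22,24,2,0,3,1,4,2,0,3,1,4,2,0,3,1,4,2,0,3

steps = 9; useful = 210; efficiency = 210/288 = 35/48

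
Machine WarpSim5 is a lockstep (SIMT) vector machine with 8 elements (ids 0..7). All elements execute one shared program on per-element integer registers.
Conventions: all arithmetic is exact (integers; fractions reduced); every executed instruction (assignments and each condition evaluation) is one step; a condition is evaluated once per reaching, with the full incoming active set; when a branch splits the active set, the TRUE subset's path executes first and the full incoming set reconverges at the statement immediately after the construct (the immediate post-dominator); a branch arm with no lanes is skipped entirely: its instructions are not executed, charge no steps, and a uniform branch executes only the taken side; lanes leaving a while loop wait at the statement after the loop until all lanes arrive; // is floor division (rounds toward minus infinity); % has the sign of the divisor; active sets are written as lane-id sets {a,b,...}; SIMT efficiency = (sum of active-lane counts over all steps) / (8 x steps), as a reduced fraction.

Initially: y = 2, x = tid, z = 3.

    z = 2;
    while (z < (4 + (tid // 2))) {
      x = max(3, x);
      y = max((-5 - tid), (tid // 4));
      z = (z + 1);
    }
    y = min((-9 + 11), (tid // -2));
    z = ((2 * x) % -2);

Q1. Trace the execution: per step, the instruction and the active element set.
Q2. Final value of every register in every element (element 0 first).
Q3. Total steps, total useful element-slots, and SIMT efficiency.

step 0: z <- 2                       {0,1,2,3,4,5,6,7}
step 1: eval (z < (4 + (tid // 2)))  {0,1,2,3,4,5,6,7}
step 2: x <- max(3, x)               {0,1,2,3,4,5,6,7}
step 3: y <- max((-5 - tid), (tid // 4)) {0,1,2,3,4,5,6,7}
step 4: z <- (z + 1)                 {0,1,2,3,4,5,6,7}
step 5: eval (z < (4 + (tid // 2)))  {0,1,2,3,4,5,6,7}
step 6: x <- max(3, x)               {0,1,2,3,4,5,6,7}
step 7: y <- max((-5 - tid), (tid // 4)) {0,1,2,3,4,5,6,7}
step 8: z <- (z + 1)                 {0,1,2,3,4,5,6,7}
step 9: eval (z < (4 + (tid // 2)))  {0,1,2,3,4,5,6,7}
step 10: x <- max(3, x)               {2,3,4,5,6,7}
step 11: y <- max((-5 - tid), (tid // 4)) {2,3,4,5,6,7}
step 12: z <- (z + 1)                 {2,3,4,5,6,7}
step 13: eval (z < (4 + (tid // 2)))  {2,3,4,5,6,7}
step 14: x <- max(3, x)               {4,5,6,7}
step 15: y <- max((-5 - tid), (tid // 4)) {4,5,6,7}
step 16: z <- (z + 1)                 {4,5,6,7}
step 17: eval (z < (4 + (tid // 2)))  {4,5,6,7}
step 18: x <- max(3, x)               {6,7}
step 19: y <- max((-5 - tid), (tid // 4)) {6,7}
step 20: z <- (z + 1)                 {6,7}
step 21: eval (z < (4 + (tid // 2)))  {6,7}
step 22: y <- min((-9 + 11), (tid // -2)) {0,1,2,3,4,5,6,7}
step 23: z <- ((2 * x) % -2)          {0,1,2,3,4,5,6,7}

Answer: 24 steps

y: 0,-1,-1,-2,-2,-3,-3,-4
x: 3,3,3,3,4,5,6,7
z: 0,0,0,0,0,0,0,0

steps = 24; useful = 144; efficiency = 144/192 = 3/4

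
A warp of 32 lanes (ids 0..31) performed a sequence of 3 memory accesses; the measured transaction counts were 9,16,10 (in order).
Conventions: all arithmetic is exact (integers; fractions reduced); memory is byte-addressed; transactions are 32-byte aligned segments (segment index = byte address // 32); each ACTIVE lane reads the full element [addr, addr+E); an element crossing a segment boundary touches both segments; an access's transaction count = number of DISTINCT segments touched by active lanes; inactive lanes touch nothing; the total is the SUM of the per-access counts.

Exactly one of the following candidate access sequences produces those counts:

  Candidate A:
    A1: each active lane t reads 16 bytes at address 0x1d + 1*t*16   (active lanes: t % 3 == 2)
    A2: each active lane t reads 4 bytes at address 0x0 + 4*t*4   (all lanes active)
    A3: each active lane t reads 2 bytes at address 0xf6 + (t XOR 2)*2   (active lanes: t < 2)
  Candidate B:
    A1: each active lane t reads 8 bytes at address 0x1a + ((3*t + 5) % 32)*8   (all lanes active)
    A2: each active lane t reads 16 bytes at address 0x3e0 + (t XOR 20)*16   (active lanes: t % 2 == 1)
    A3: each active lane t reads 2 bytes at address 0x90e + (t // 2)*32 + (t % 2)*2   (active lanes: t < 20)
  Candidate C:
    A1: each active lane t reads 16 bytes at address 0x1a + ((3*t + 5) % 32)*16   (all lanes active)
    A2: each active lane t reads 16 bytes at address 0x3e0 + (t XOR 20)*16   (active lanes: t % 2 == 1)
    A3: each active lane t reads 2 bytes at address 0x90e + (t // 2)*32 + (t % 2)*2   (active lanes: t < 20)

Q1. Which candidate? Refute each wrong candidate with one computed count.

A: A1 gives 15 transactions, not 9
C: A1 gives 17 transactions, not 9
B: all counts match (9,16,10)

Answer: B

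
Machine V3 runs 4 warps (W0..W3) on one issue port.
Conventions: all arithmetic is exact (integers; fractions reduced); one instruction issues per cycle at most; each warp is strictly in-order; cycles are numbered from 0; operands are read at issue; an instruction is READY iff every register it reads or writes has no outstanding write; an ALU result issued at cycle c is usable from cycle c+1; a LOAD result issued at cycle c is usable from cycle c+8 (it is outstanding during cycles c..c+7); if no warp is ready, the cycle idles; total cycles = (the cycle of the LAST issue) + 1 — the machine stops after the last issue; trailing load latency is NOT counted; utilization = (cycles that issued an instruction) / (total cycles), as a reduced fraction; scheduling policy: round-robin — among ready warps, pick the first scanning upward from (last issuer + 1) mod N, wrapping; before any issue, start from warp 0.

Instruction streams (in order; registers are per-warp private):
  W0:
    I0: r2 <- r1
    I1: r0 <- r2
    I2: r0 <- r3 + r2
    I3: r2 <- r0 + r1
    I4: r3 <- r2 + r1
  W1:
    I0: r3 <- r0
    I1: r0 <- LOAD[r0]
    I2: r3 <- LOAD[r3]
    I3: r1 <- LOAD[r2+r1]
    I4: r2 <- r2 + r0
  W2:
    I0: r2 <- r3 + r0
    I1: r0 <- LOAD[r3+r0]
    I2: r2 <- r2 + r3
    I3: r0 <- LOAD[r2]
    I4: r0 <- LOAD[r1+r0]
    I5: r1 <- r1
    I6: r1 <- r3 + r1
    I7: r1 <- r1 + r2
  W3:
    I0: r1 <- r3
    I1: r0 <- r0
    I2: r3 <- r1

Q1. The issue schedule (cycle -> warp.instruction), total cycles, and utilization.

cycle 0: W0.I0
cycle 1: W1.I0
cycle 2: W2.I0
cycle 3: W3.I0
cycle 4: W0.I1
cycle 5: W1.I1
cycle 6: W2.I1
cycle 7: W3.I1
cycle 8: W0.I2
cycle 9: W1.I2
cycle 10: W2.I2
cycle 11: W3.I2
cycle 12: W0.I3
cycle 13: W1.I3
cycle 14: W2.I3
cycle 15: W0.I4
cycle 16: W1.I4
cycle 17: idle
cycle 18: idle
cycle 19: idle
cycle 20: idle
cycle 21: idle
cycle 22: W2.I4
cycle 23: W2.I5
cycle 24: W2.I6
cycle 25: W2.I7

Answer: 26 cycles, utilization 21/26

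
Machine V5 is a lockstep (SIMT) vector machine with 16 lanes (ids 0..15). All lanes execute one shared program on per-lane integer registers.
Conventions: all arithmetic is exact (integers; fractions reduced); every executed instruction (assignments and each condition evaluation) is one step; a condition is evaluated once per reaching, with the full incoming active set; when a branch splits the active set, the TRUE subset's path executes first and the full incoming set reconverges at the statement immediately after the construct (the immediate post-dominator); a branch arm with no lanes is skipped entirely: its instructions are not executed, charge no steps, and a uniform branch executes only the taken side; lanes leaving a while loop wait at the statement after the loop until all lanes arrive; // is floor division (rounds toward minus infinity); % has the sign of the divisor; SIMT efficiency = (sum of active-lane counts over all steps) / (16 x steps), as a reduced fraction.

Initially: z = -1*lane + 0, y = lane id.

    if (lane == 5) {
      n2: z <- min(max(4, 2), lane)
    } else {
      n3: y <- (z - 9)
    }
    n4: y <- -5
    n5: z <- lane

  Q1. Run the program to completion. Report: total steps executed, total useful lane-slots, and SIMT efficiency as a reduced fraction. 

Answer: 5 steps, 64 useful, 4/5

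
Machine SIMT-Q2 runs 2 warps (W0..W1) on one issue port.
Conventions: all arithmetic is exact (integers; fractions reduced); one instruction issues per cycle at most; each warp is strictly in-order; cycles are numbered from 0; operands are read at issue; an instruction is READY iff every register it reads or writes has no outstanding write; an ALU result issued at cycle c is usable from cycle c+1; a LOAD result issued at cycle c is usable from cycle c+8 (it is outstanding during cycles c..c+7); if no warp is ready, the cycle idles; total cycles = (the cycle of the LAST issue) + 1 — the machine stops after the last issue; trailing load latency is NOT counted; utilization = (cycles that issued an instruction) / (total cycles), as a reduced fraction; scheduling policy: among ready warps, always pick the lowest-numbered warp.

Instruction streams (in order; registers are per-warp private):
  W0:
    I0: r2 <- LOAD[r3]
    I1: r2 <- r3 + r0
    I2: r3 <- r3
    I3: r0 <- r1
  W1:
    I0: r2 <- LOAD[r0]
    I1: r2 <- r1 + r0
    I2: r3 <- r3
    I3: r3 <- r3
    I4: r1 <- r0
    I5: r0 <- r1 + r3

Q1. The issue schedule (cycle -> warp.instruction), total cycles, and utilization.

cycle 0: W0.I0
cycle 1: W1.I0
cycle 2: idle
cycle 3: idle
cycle 4: idle
cycle 5: idle
cycle 6: idle
cycle 7: idle
cycle 8: W0.I1
cycle 9: W0.I2
cycle 10: W0.I3
cycle 11: W1.I1
cycle 12: W1.I2
cycle 13: W1.I3
cycle 14: W1.I4
cycle 15: W1.I5

Answer: 16 cycles, utilization 5/8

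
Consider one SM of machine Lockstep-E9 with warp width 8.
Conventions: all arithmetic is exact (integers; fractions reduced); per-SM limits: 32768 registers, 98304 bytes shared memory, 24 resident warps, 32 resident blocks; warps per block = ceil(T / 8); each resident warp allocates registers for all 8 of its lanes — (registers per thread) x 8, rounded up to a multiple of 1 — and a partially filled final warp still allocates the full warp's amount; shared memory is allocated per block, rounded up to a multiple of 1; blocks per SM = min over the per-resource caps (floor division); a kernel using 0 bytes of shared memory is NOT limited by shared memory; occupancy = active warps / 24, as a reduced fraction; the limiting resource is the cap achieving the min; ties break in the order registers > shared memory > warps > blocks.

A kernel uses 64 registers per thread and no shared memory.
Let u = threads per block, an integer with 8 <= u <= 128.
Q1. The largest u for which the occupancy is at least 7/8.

Answer: u = 96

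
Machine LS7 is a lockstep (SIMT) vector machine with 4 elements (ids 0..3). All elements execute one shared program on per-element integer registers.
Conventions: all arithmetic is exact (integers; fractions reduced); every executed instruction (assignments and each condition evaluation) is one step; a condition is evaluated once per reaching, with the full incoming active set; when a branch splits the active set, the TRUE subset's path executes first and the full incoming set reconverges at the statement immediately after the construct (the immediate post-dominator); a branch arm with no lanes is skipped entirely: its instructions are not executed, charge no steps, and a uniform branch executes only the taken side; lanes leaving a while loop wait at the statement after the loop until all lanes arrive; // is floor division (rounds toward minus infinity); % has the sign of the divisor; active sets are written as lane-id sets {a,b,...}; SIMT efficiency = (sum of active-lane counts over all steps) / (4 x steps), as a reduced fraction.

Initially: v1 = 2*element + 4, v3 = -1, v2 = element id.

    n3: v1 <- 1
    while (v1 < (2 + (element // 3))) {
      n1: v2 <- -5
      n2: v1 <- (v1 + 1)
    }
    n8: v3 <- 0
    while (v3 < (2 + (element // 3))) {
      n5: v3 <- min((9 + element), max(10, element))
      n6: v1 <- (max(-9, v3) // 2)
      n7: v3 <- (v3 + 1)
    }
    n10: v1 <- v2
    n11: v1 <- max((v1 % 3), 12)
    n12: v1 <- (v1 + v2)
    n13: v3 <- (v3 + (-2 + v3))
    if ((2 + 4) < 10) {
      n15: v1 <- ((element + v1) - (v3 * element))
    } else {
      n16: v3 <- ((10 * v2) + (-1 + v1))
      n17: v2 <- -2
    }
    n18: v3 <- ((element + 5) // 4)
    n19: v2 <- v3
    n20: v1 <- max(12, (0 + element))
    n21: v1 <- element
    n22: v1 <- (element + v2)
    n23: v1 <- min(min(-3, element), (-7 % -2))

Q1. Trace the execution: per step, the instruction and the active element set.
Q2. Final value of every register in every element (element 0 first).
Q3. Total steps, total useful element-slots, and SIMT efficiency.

step 0: v1 <- 1                      {0,1,2,3}
step 1: eval (v1 < (2 + (element // 3))) {0,1,2,3}
step 2: v2 <- -5                     {0,1,2,3}
step 3: v1 <- (v1 + 1)               {0,1,2,3}
step 4: eval (v1 < (2 + (element // 3))) {0,1,2,3}
step 5: v2 <- -5                     {3}
step 6: v1 <- (v1 + 1)               {3}
step 7: eval (v1 < (2 + (element // 3))) {3}
step 8: v3 <- 0                      {0,1,2,3}
step 9: eval (v3 < (2 + (element // 3))) {0,1,2,3}
step 10: v3 <- min((9 + element), max(10, element)) {0,1,2,3}
step 11: v1 <- (max(-9, v3) // 2)     {0,1,2,3}
step 12: v3 <- (v3 + 1)               {0,1,2,3}
step 13: eval (v3 < (2 + (element // 3))) {0,1,2,3}
step 14: v1 <- v2                     {0,1,2,3}
step 15: v1 <- max((v1 % 3), 12)      {0,1,2,3}
step 16: v1 <- (v1 + v2)              {0,1,2,3}
step 17: v3 <- (v3 + (-2 + v3))       {0,1,2,3}
step 18: eval ((2 + 4) < 10)          {0,1,2,3}
step 19: v1 <- ((element + v1) - (v3 * element)) {0,1,2,3}
step 20: v3 <- ((element + 5) // 4)   {0,1,2,3}
step 21: v2 <- v3                     {0,1,2,3}
step 22: v1 <- max(12, (0 + element)) {0,1,2,3}
step 23: v1 <- element                {0,1,2,3}
step 24: v1 <- (element + v2)         {0,1,2,3}
step 25: v1 <- min(min(-3, element), (-7 % -2)) {0,1,2,3}

Answer: 26 steps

v1: -3,-3,-3,-3
v3: 1,1,1,2
v2: 1,1,1,2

steps = 26; useful = 95; efficiency = 95/104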